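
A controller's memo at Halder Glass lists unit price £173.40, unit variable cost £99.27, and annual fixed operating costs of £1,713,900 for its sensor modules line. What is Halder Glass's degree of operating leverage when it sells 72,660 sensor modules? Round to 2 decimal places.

1.47

Total contribution margin = 72,660 × £74.13 = £5,386,285.80.
Subtracting fixed costs: EBIT = £5,386,285.80 − £1,713,900 = £3,672,385.80.
So DOL = total CM / EBIT = £5,386,285.80 / £3,672,385.80 = 1.4667.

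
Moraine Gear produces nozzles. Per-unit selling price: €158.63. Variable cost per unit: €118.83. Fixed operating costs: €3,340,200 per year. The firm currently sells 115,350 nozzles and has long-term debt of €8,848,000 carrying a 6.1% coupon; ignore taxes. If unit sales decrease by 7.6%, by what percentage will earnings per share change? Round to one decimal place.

Total contribution margin = 115,350 × €39.80 = €4,590,930.00.
Subtracting fixed costs: EBIT = €4,590,930.00 − €3,340,200 = €1,250,730.00.
Interest = €539,728.00, so EBIT − I = €711,002.00.
Degree of combined leverage = contribution ÷ (EBIT − I) = €4,590,930.00 ÷ €711,002.00 = 6.4570.
EPS therefore changes by 6.4570 × (-7.6%) = -49.1%.

-49.1%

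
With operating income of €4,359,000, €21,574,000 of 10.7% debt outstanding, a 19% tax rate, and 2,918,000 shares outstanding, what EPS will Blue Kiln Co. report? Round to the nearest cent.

€0.57

Interest = €2,308,418.00, so EBT = €4,359,000 − €2,308,418.00 = €2,050,582.00.
Net income = €2,050,582.00 × (1 − 0.19) = €1,660,971.42.
Per share: €1,660,971.42 / 2,918,000 shares = €0.57.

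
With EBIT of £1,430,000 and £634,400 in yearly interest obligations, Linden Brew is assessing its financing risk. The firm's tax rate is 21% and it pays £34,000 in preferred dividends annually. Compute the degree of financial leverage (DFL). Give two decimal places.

Interest = £634,400.00.
Pre-tax preferred-dividend burden = £34,000 ÷ (1 − 0.21) = £43,037.97.
DFL = EBIT ÷ [EBIT − I − D_p/(1−t)] = £1,430,000 ÷ [£1,430,000 − £634,400.00 − £43,037.97] = £1,430,000 ÷ £752,562.03 = 1.9002.

1.90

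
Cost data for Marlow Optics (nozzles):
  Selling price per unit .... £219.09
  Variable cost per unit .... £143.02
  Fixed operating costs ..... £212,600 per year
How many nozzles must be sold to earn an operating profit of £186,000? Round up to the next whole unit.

5,240 nozzles

Each unit contributes £219.09 − £143.02 = £76.07.
Required volume = (fixed costs + target profit) ÷ CM = (£212,600 + £186,000) ÷ £76.07 = 5,239.91, so 5,240 nozzles.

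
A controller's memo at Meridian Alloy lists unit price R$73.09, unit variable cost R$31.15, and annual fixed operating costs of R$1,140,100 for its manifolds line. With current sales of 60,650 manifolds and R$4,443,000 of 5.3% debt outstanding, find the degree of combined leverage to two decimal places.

At 60,650 units, contribution = 60,650 × R$41.94 = R$2,543,661.00.
Operating income = contribution − fixed costs = R$2,543,661.00 − R$1,140,100 = R$1,403,561.00. Interest = R$235,479.00, so EBIT − I = R$1,168,082.00.
Degree of total leverage = total CM / (EBIT − interest) = R$2,543,661.00 / R$1,168,082.00 = 2.1776.

2.18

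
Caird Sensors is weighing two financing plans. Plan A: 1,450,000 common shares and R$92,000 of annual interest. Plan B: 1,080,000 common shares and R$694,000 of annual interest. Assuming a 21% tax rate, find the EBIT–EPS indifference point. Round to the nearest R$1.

At indifference, (EBIT − 92,000)(1 − t)/1,450,000 = (EBIT − 694,000)(1 − t)/1,080,000.
The (1 − t) factor cancels: (EBIT − 92,000) × 1,080,000 = (EBIT − 694,000) × 1,450,000.
Solving, EBIT = (694,000·1,450,000 − 92,000·1,080,000) / (1,450,000 − 1,080,000) = 906,940,000,000 / 370,000 = 2,451,189.19.

R$2,451,189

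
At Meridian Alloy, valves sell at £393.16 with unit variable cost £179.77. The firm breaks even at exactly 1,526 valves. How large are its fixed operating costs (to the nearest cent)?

£325,633.14

Unit CM = price − variable cost = £393.16 − £179.77 = £213.39.
Fixed costs = break-even units × CM = 1,526 × £213.39 = £325,633.14.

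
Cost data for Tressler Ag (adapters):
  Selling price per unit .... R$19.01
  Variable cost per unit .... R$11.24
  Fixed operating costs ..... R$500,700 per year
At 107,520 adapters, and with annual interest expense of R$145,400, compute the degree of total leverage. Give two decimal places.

4.41

At 107,520 units, contribution = 107,520 × R$7.77 = R$835,430.40.
Subtracting fixed costs: EBIT = R$835,430.40 − R$500,700 = R$334,730.40. Interest = R$145,400.00, so EBIT − I = R$189,330.40.
DCL = contribution ÷ (EBIT − I) = R$835,430.40 ÷ R$189,330.40 = 4.4126.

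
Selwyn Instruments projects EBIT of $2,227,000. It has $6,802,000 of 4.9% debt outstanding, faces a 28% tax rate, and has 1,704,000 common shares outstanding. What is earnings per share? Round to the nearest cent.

Interest = $333,298.00, so EBT = $2,227,000 − $333,298.00 = $1,893,702.00.
After tax at 28%: net income = $1,893,702.00 × 0.72 = $1,363,465.44.
EPS = $1,363,465.44 ÷ 1,704,000 = $0.80.

$0.80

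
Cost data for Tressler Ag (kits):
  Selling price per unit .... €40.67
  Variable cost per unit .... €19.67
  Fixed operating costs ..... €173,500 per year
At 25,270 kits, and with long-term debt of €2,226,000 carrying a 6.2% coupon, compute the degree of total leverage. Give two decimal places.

2.42

Total contribution margin = 25,270 × €21.00 = €530,670.00.
Operating income = contribution − fixed costs = €530,670.00 − €173,500 = €357,170.00. Interest = €138,012.00, so EBIT − I = €219,158.00.
DCL = contribution ÷ (EBIT − I) = €530,670.00 ÷ €219,158.00 = 2.4214.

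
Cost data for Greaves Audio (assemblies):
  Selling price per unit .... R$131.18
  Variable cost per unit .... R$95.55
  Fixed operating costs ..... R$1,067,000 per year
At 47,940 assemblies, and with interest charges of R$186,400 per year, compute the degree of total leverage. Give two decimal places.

3.76

Total contribution margin = 47,940 × R$35.63 = R$1,708,102.20.
EBIT = R$1,708,102.20 − R$1,067,000 = R$641,102.20. Interest = R$186,400.00, so EBIT − I = R$454,702.20.
DCL = contribution ÷ (EBIT − I) = R$1,708,102.20 ÷ R$454,702.20 = 3.7565.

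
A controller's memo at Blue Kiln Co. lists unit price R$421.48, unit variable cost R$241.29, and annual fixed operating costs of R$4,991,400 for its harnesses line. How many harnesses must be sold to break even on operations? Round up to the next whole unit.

Each unit contributes R$421.48 − R$241.29 = R$180.19.
Units to break even: R$4,991,400 ÷ R$180.19 = 27,700.76, rounded up to 27,701.

27,701 harnesses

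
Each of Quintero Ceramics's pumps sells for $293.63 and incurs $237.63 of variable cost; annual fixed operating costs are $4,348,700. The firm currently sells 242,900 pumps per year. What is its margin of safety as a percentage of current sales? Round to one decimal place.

68.0%

Each unit contributes $293.63 − $237.63 = $56.00. Break-even units = $4,348,700 ÷ $56.00 = 77,655.36; break-even revenue = 77,655.36 × $293.63 = $22,801,942.52.
Current sales = 242,900 × $293.63 = $71,322,727.00.
Margin of safety = ($71,322,727.00 − $22,801,942.52) ÷ $71,322,727.00 = 68.0%.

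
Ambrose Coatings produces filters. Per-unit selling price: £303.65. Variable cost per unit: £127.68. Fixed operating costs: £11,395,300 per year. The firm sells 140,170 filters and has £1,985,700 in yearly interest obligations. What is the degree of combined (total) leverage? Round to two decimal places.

2.19

Total contribution margin = 140,170 × £175.97 = £24,665,714.90.
EBIT = £24,665,714.90 − £11,395,300 = £13,270,414.90. Interest = £1,985,700.00, so EBIT − I = £11,284,714.90.
DCL = contribution ÷ (EBIT − I) = £24,665,714.90 ÷ £11,284,714.90 = 2.1858.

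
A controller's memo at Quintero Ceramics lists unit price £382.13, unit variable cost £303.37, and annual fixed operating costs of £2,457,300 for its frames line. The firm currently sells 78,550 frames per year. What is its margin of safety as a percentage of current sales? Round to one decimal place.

Each unit contributes £382.13 − £303.37 = £78.76. Break-even units = £2,457,300 ÷ £78.76 = 31,199.85; break-even revenue = 31,199.85 × £382.13 = £11,922,397.78.
Current sales = 78,550 × £382.13 = £30,016,311.50.
Margin of safety = (£30,016,311.50 − £11,922,397.78) ÷ £30,016,311.50 = 60.3%.

60.3%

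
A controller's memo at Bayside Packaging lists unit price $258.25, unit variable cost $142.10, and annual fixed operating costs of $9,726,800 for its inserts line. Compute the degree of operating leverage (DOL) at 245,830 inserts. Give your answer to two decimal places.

1.52

Contribution at this volume is 245,830 × $116.15 = $28,553,154.50.
Subtracting fixed costs: EBIT = $28,553,154.50 − $9,726,800 = $18,826,354.50.
So DOL = total CM / EBIT = $28,553,154.50 / $18,826,354.50 = 1.5167.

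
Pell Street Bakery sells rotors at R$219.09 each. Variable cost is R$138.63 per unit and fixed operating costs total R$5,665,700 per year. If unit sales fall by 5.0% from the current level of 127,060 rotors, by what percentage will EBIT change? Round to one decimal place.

Contribution at this volume is 127,060 × R$80.46 = R$10,223,247.60.
Subtracting fixed costs: EBIT = R$10,223,247.60 − R$5,665,700 = R$4,557,547.60.
Degree of operating leverage = R$10,223,247.60 / R$4,557,547.60 = 2.2431.
So EBIT moves 2.2431 × (-5.0%) = -11.2%.

-11.2%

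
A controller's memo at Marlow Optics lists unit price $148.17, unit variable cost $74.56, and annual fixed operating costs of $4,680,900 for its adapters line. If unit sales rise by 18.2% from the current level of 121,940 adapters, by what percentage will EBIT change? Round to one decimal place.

At 121,940 units, contribution = 121,940 × $73.61 = $8,976,003.40.
Subtracting fixed costs: EBIT = $8,976,003.40 − $4,680,900 = $4,295,103.40.
DOL = contribution ÷ EBIT = $8,976,003.40 ÷ $4,295,103.40 = 2.0898.
%ΔEBIT = DOL × %ΔSales = 2.0898 × +18.2% = +38.0%.

+38.0%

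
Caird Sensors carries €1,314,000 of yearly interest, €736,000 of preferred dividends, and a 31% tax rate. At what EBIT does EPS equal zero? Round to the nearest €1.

Preferred dividends are paid after tax, so their pre-tax equivalent is €736,000 ÷ (1 − 0.31) = €1,066,666.67.
Financial break-even EBIT = interest + D_p ÷ (1 − t) = €1,314,000 + €1,066,666.67 = €2,380,666.67.

€2,380,667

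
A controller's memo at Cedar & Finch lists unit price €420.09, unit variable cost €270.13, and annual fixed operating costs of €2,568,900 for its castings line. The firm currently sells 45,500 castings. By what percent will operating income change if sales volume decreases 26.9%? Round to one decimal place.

At 45,500 units, contribution = 45,500 × €149.96 = €6,823,180.00.
EBIT = €6,823,180.00 − €2,568,900 = €4,254,280.00.
Degree of operating leverage = €6,823,180.00 / €4,254,280.00 = 1.6038.
Operating income changes by 1.6038 × -26.9% = -43.1%.

-43.1%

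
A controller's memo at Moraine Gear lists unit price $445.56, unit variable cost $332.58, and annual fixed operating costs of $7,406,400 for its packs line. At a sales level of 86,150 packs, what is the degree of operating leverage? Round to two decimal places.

Total contribution margin = 86,150 × $112.98 = $9,733,227.00.
EBIT = $9,733,227.00 − $7,406,400 = $2,326,827.00.
DOL = contribution ÷ EBIT = $9,733,227.00 ÷ $2,326,827.00 = 4.1830.

4.18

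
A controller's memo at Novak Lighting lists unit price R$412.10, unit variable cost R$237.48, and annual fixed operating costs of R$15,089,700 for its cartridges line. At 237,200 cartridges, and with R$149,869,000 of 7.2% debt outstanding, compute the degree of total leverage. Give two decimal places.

2.67

Contribution at this volume is 237,200 × R$174.62 = R$41,419,864.00.
Operating income = contribution − fixed costs = R$41,419,864.00 − R$15,089,700 = R$26,330,164.00. Interest = R$10,790,568.00.
DOL = R$41,419,864.00 ÷ R$26,330,164.00 = 1.5731; DFL = R$26,330,164.00 ÷ R$15,539,596.00 = 1.6944.
Combined leverage = 1.5731 × 1.6944 = 2.6655.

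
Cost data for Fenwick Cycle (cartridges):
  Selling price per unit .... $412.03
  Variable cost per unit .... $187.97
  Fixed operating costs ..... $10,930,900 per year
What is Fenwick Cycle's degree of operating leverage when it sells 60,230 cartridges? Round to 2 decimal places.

5.26

At 60,230 units, contribution = 60,230 × $224.06 = $13,495,133.80.
EBIT = $13,495,133.80 − $10,930,900 = $2,564,233.80.
DOL = contribution ÷ EBIT = $13,495,133.80 ÷ $2,564,233.80 = 5.2628.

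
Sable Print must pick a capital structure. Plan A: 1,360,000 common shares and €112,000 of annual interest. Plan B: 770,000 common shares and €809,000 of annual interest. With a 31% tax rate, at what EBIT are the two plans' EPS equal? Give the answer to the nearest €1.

At indifference, (EBIT − 112,000)(1 − t)/1,360,000 = (EBIT − 809,000)(1 − t)/770,000.
The (1 − t) factor cancels: (EBIT − 112,000) × 770,000 = (EBIT − 809,000) × 1,360,000.
EBIT × (1,360,000 − 770,000) = 809,000 × 1,360,000 − 112,000 × 770,000 = 1,014,000,000,000, so EBIT = 1,014,000,000,000 ÷ 590,000 = 1,718,644.07.

€1,718,644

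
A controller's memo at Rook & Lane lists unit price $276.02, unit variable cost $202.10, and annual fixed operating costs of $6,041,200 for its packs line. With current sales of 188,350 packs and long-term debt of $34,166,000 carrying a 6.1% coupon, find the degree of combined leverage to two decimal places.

2.40

At 188,350 units, contribution = 188,350 × $73.92 = $13,922,832.00.
Subtracting fixed costs: EBIT = $13,922,832.00 − $6,041,200 = $7,881,632.00. Interest = $2,084,126.00.
DOL = $13,922,832.00 ÷ $7,881,632.00 = 1.7665; DFL = $7,881,632.00 ÷ $5,797,506.00 = 1.3595.
Combined leverage = 1.7665 × 1.3595 = 2.4016.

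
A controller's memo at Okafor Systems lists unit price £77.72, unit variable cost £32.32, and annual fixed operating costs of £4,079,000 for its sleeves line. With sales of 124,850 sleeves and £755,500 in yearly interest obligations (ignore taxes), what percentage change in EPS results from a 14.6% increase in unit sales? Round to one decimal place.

+99.3%

Total contribution margin = 124,850 × £45.40 = £5,668,190.00.
EBIT = £5,668,190.00 − £4,079,000 = £1,589,190.00.
After interest of £755,500.00, pre-tax earnings = £833,690.00.
Degree of combined leverage = contribution ÷ (EBIT − I) = £5,668,190.00 ÷ £833,690.00 = 6.7989.
EPS therefore changes by 6.7989 × (+14.6%) = +99.3%.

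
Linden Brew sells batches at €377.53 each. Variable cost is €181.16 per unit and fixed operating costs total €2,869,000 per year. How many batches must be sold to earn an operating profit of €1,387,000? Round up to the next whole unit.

21,674 batches

Unit CM = price − variable cost = €377.53 − €181.16 = €196.37.
Required volume = (fixed costs + target profit) ÷ CM = (€2,869,000 + €1,387,000) ÷ €196.37 = 21,673.37, so 21,674 batches.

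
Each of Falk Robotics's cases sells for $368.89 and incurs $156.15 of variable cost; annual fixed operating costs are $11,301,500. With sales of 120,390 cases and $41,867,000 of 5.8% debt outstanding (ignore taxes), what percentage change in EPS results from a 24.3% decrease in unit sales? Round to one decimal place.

At 120,390 units, contribution = 120,390 × $212.74 = $25,611,768.60.
Operating income = contribution − fixed costs = $25,611,768.60 − $11,301,500 = $14,310,268.60.
Interest = $2,428,286.00, so EBIT − I = $11,881,982.60.
Degree of combined leverage = contribution ÷ (EBIT − I) = $25,611,768.60 ÷ $11,881,982.60 = 2.1555.
EPS therefore changes by 2.1555 × (-24.3%) = -52.4%.

-52.4%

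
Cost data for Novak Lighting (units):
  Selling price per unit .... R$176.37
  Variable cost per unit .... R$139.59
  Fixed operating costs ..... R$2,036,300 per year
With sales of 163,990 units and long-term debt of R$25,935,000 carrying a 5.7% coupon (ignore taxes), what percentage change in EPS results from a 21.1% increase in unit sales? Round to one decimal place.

Total contribution margin = 163,990 × R$36.78 = R$6,031,552.20.
Operating income = contribution − fixed costs = R$6,031,552.20 − R$2,036,300 = R$3,995,252.20.
Interest = R$1,478,295.00, so EBIT − I = R$2,516,957.20.
Degree of combined leverage = contribution ÷ (EBIT − I) = R$6,031,552.20 ÷ R$2,516,957.20 = 2.3964.
EPS therefore changes by 2.3964 × (+21.1%) = +50.6%.

+50.6%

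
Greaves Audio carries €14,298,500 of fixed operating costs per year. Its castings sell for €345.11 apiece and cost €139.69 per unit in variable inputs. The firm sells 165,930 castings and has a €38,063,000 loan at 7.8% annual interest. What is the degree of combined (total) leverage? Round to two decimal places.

2.03

Total contribution margin = 165,930 × €205.42 = €34,085,340.60.
Subtracting fixed costs: EBIT = €34,085,340.60 − €14,298,500 = €19,786,840.60. Interest = €2,968,914.00, so EBIT − I = €16,817,926.60.
Degree of total leverage = total CM / (EBIT − interest) = €34,085,340.60 / €16,817,926.60 = 2.0267.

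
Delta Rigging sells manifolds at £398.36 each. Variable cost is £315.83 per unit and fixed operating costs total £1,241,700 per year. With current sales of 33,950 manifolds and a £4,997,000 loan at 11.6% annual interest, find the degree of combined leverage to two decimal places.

2.86

Total contribution margin = 33,950 × £82.53 = £2,801,893.50.
Subtracting fixed costs: EBIT = £2,801,893.50 − £1,241,700 = £1,560,193.50. Interest = £579,652.00, so EBIT − I = £980,541.50.
Degree of total leverage = total CM / (EBIT − interest) = £2,801,893.50 / £980,541.50 = 2.8575.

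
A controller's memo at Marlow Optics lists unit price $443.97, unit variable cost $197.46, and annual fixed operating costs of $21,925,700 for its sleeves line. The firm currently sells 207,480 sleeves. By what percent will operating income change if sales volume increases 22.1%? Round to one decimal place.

+38.7%

Contribution at this volume is 207,480 × $246.51 = $51,145,894.80.
EBIT = $51,145,894.80 − $21,925,700 = $29,220,194.80.
Degree of operating leverage = $51,145,894.80 / $29,220,194.80 = 1.7504.
So EBIT moves 1.7504 × (+22.1%) = +38.7%.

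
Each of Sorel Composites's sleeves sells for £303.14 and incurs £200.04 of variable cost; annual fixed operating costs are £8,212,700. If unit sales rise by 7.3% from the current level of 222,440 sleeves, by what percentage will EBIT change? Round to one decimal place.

+11.4%

Contribution at this volume is 222,440 × £103.10 = £22,933,564.00.
EBIT = £22,933,564.00 − £8,212,700 = £14,720,864.00.
So DOL = total CM / EBIT = £22,933,564.00 / £14,720,864.00 = 1.5579.
%ΔEBIT = DOL × %ΔSales = 1.5579 × +7.3% = +11.4%.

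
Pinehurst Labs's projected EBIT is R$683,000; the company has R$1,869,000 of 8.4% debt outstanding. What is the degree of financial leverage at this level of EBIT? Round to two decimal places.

1.30

Annual interest charges come to R$156,996.00.
Degree of financial leverage = EBIT / (EBIT − interest) = R$683,000 / R$526,004.00 = 1.2985.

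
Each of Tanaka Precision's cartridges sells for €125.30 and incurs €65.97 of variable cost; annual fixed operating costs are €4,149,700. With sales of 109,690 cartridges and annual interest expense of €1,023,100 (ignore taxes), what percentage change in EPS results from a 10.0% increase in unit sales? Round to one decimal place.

At 109,690 units, contribution = 109,690 × €59.33 = €6,507,907.70.
Operating income = contribution − fixed costs = €6,507,907.70 − €4,149,700 = €2,358,207.70.
Interest = €1,023,100.00, so EBIT − I = €1,335,107.70.
Degree of combined leverage = contribution ÷ (EBIT − I) = €6,507,907.70 ÷ €1,335,107.70 = 4.8744.
%ΔEPS = DCL × %ΔSales = 4.8744 × +10.0% = +48.7%.

+48.7%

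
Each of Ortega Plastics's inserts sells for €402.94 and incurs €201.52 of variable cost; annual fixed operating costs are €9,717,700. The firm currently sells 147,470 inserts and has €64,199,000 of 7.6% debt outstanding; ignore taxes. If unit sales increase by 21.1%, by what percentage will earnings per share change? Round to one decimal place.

+41.5%

At 147,470 units, contribution = 147,470 × €201.42 = €29,703,407.40.
Subtracting fixed costs: EBIT = €29,703,407.40 − €9,717,700 = €19,985,707.40.
Interest = €4,879,124.00, so EBIT − I = €15,106,583.40.
Degree of combined leverage = contribution ÷ (EBIT − I) = €29,703,407.40 ÷ €15,106,583.40 = 1.9663.
%ΔEPS = DCL × %ΔSales = 1.9663 × +21.1% = +41.5%.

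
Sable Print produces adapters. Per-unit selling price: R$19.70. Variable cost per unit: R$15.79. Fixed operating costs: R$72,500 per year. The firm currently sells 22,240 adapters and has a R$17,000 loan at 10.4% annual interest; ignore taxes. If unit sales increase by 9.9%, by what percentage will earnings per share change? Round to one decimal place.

+67.8%

Contribution at this volume is 22,240 × R$3.91 = R$86,958.40.
EBIT = R$86,958.40 − R$72,500 = R$14,458.40.
After interest of R$1,768.00, pre-tax earnings = R$12,690.40.
DCL = total CM / (EBIT − I) = R$86,958.40 / R$12,690.40 = 6.8523.
EPS therefore changes by 6.8523 × (+9.9%) = +67.8%.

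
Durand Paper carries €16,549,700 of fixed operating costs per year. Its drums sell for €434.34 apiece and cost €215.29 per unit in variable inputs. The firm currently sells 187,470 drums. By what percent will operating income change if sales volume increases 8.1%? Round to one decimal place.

+13.6%

Total contribution margin = 187,470 × €219.05 = €41,065,303.50.
EBIT = €41,065,303.50 − €16,549,700 = €24,515,603.50.
Degree of operating leverage = €41,065,303.50 / €24,515,603.50 = 1.6751.
So EBIT moves 1.6751 × (+8.1%) = +13.6%.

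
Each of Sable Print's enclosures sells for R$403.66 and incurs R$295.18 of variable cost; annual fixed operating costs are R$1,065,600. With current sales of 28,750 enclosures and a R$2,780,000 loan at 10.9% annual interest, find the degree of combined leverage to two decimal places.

1.78

Total contribution margin = 28,750 × R$108.48 = R$3,118,800.00.
Operating income = contribution − fixed costs = R$3,118,800.00 − R$1,065,600 = R$2,053,200.00. Interest = R$303,020.00.
DOL = R$3,118,800.00 ÷ R$2,053,200.00 = 1.5190; DFL = R$2,053,200.00 ÷ R$1,750,180.00 = 1.1731.
DCL = DOL × DFL = 1.5190 × 1.1731 = 1.7819.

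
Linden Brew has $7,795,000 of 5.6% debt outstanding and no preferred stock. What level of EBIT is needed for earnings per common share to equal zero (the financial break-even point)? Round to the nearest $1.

$436,520

Annual interest = 5.6% × $7,795,000 = $436,520.00.
Without preferred stock the financial break-even is simply EBIT = interest = $436,520.00.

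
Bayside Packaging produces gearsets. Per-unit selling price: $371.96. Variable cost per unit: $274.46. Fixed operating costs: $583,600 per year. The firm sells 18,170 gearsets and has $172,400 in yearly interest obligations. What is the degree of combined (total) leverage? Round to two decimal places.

1.74

At 18,170 units, contribution = 18,170 × $97.50 = $1,771,575.00.
Subtracting fixed costs: EBIT = $1,771,575.00 − $583,600 = $1,187,975.00. Interest = $172,400.00, so EBIT − I = $1,015,575.00.
DCL = contribution ÷ (EBIT − I) = $1,771,575.00 ÷ $1,015,575.00 = 1.7444.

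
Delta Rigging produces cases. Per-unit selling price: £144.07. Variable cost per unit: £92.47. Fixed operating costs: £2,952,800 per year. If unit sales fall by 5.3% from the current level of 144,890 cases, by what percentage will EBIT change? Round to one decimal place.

-8.8%

Total contribution margin = 144,890 × £51.60 = £7,476,324.00.
EBIT = £7,476,324.00 − £2,952,800 = £4,523,524.00.
So DOL = total CM / EBIT = £7,476,324.00 / £4,523,524.00 = 1.6528.
So EBIT moves 1.6528 × (-5.3%) = -8.8%.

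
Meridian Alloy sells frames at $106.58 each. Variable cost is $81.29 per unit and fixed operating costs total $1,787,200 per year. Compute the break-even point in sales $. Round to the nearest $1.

$7,531,822

Contribution margin per unit = $106.58 − $81.29 = $25.29, a CM ratio of $25.29 ÷ $106.58 = 0.2373.
Break-even revenue = fixed costs × price ÷ CM = $1,787,200 × $106.58 ÷ $25.29 = $7,531,822.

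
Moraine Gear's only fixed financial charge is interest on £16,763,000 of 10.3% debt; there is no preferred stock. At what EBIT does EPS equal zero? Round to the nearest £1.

Annual interest = 10.3% × £16,763,000 = £1,726,589.00.
With no preferred dividends, EPS = 0 when EBIT exactly covers interest, so the financial break-even EBIT is £1,726,589.00.

£1,726,589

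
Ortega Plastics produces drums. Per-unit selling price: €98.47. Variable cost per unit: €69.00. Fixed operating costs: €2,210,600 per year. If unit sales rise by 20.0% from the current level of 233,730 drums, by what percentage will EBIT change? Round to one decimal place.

+29.5%

At 233,730 units, contribution = 233,730 × €29.47 = €6,888,023.10.
Subtracting fixed costs: EBIT = €6,888,023.10 − €2,210,600 = €4,677,423.10.
So DOL = total CM / EBIT = €6,888,023.10 / €4,677,423.10 = 1.4726.
%ΔEBIT = DOL × %ΔSales = 1.4726 × +20.0% = +29.5%.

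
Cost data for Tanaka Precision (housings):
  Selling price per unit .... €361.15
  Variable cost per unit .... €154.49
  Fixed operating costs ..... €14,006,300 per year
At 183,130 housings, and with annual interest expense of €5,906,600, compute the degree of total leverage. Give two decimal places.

At 183,130 units, contribution = 183,130 × €206.66 = €37,845,645.80.
Operating income = contribution − fixed costs = €37,845,645.80 − €14,006,300 = €23,839,345.80. Interest = €5,906,600.00.
DOL = €37,845,645.80 ÷ €23,839,345.80 = 1.5875; DFL = €23,839,345.80 ÷ €17,932,745.80 = 1.3294.
DCL = DOL × DFL = 1.5875 × 1.3294 = 2.1104.

2.11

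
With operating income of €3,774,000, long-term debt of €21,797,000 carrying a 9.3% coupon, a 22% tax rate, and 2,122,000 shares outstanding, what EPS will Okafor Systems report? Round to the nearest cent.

€0.64

Pre-tax income = €3,774,000 − €2,027,121.00 = €1,746,879.00.
After tax at 22%: net income = €1,746,879.00 × 0.78 = €1,362,565.62.
EPS = €1,362,565.62 ÷ 2,122,000 = €0.64.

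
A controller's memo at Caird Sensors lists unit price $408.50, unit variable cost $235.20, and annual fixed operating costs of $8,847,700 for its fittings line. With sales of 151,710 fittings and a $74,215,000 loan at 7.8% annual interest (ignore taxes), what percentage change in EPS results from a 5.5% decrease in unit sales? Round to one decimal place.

-12.4%

Total contribution margin = 151,710 × $173.30 = $26,291,343.00.
Subtracting fixed costs: EBIT = $26,291,343.00 − $8,847,700 = $17,443,643.00.
Interest = $5,788,770.00, so EBIT − I = $11,654,873.00.
DCL = total CM / (EBIT − I) = $26,291,343.00 / $11,654,873.00 = 2.2558.
EPS therefore changes by 2.2558 × (-5.5%) = -12.4%.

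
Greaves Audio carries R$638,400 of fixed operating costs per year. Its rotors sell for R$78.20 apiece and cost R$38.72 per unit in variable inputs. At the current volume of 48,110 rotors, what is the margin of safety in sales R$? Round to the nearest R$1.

R$2,497,691

Each unit contributes R$78.20 − R$38.72 = R$39.48. Break-even units = R$638,400 ÷ R$39.48 = 16,170.21; break-even revenue = 16,170.21 × R$78.20 = R$1,264,510.64.
Current sales = 48,110 × R$78.20 = R$3,762,202.00.
Margin of safety = R$3,762,202.00 − R$1,264,510.64 = R$2,497,691.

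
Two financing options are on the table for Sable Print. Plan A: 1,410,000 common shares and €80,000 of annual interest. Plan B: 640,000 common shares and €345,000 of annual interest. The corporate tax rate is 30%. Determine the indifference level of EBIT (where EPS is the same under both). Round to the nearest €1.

At indifference, (EBIT − 80,000)(1 − t)/1,410,000 = (EBIT − 345,000)(1 − t)/640,000.
Cancelling (1 − t) and cross-multiplying: 640,000·(EBIT − 80,000) = 1,410,000·(EBIT − 345,000).
Solving, EBIT = (345,000·1,410,000 − 80,000·640,000) / (1,410,000 − 640,000) = 435,250,000,000 / 770,000 = 565,259.74.

€565,260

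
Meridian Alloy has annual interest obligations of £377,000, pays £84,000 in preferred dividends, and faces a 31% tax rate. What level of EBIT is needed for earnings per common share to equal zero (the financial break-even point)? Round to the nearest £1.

£498,739

Preferred dividends are paid after tax, so their pre-tax equivalent is £84,000 ÷ (1 − 0.31) = £121,739.13.
EPS = 0 when EBIT covers interest plus the pre-tax preferred burden: £377,000 + £121,739.13 = £498,739.13.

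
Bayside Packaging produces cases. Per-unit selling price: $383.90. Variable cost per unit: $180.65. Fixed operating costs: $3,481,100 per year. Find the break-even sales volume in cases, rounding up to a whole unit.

17,128 cases

Unit CM = price − variable cost = $383.90 − $180.65 = $203.25.
Units to break even: $3,481,100 ÷ $203.25 = 17,127.18, rounded up to 17,128.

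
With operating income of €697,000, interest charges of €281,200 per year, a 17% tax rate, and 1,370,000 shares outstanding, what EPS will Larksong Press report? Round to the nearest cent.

Pre-tax income = €697,000 − €281,200.00 = €415,800.00.
Net income = €415,800.00 × (1 − 0.17) = €345,114.00.
Per share: €345,114.00 / 1,370,000 shares = €0.25.

€0.25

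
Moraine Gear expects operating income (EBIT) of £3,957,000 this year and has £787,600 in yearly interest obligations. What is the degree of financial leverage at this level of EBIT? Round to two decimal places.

Interest = £787,600.00.
Degree of financial leverage = EBIT / (EBIT − interest) = £3,957,000 / £3,169,400.00 = 1.2485.

1.25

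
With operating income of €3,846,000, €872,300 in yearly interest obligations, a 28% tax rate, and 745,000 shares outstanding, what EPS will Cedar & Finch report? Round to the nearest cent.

Interest = €872,300.00, so EBT = €3,846,000 − €872,300.00 = €2,973,700.00.
After tax at 28%: net income = €2,973,700.00 × 0.72 = €2,141,064.00.
EPS = €2,141,064.00 ÷ 745,000 = €2.87.

€2.87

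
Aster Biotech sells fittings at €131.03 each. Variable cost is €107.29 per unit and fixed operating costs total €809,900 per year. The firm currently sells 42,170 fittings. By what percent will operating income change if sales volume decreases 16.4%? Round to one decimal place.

At 42,170 units, contribution = 42,170 × €23.74 = €1,001,115.80.
EBIT = €1,001,115.80 − €809,900 = €191,215.80.
So DOL = total CM / EBIT = €1,001,115.80 / €191,215.80 = 5.2355.
Operating income changes by 5.2355 × -16.4% = -85.9%.

-85.9%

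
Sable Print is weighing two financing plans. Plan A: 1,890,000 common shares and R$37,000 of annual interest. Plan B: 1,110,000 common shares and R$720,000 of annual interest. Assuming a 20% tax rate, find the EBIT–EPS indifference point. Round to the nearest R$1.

R$1,691,962

Set EPS_A = EPS_B: (EBIT − R$37,000)(1 − 0.20) ÷ 1,890,000 = (EBIT − R$720,000)(1 − 0.20) ÷ 1,110,000.
The (1 − t) factor cancels: (EBIT − 37,000) × 1,110,000 = (EBIT − 720,000) × 1,890,000.
Solving, EBIT = (720,000·1,890,000 − 37,000·1,110,000) / (1,890,000 − 1,110,000) = 1,319,730,000,000 / 780,000 = 1,691,961.54.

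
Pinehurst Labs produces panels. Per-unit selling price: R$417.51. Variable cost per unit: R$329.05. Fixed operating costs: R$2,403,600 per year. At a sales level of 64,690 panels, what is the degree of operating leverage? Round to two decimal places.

1.72

Total contribution margin = 64,690 × R$88.46 = R$5,722,477.40.
EBIT = R$5,722,477.40 − R$2,403,600 = R$3,318,877.40.
DOL = contribution ÷ EBIT = R$5,722,477.40 ÷ R$3,318,877.40 = 1.7242.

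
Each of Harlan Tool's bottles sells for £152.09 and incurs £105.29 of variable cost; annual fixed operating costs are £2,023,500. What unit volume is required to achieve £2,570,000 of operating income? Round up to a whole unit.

Each unit contributes £152.09 − £105.29 = £46.80.
Required volume = (fixed costs + target profit) ÷ CM = (£2,023,500 + £2,570,000) ÷ £46.80 = 98,151.71, so 98,152 bottles.

98,152 bottles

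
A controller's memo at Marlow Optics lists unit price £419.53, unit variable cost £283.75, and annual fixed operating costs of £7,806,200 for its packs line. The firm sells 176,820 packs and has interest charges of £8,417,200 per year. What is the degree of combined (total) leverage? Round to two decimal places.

At 176,820 units, contribution = 176,820 × £135.78 = £24,008,619.60.
Operating income = contribution − fixed costs = £24,008,619.60 − £7,806,200 = £16,202,419.60. Interest = £8,417,200.00.
DOL = £24,008,619.60 ÷ £16,202,419.60 = 1.4818; DFL = £16,202,419.60 ÷ £7,785,219.60 = 2.0812.
DCL = DOL × DFL = 1.4818 × 2.0812 = 3.0839.

3.08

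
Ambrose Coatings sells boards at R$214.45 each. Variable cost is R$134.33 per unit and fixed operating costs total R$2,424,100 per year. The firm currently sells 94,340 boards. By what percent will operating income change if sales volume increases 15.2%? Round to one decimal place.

+22.4%

At 94,340 units, contribution = 94,340 × R$80.12 = R$7,558,520.80.
EBIT = R$7,558,520.80 − R$2,424,100 = R$5,134,420.80.
So DOL = total CM / EBIT = R$7,558,520.80 / R$5,134,420.80 = 1.4721.
Operating income changes by 1.4721 × +15.2% = +22.4%.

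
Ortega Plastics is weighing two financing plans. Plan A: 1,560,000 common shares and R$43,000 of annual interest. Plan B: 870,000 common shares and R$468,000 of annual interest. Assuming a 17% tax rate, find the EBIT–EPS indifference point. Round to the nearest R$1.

At indifference, (EBIT − 43,000)(1 − t)/1,560,000 = (EBIT − 468,000)(1 − t)/870,000.
The (1 − t) factor cancels: (EBIT − 43,000) × 870,000 = (EBIT − 468,000) × 1,560,000.
Solving, EBIT = (468,000·1,560,000 − 43,000·870,000) / (1,560,000 − 870,000) = 692,670,000,000 / 690,000 = 1,003,869.57.

R$1,003,870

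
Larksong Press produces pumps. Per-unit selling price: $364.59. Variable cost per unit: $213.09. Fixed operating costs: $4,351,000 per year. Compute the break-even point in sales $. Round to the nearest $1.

$10,470,832

Contribution margin per unit = $364.59 − $213.09 = $151.50, a CM ratio of $151.50 ÷ $364.59 = 0.4155.
Break-even sales = FC ÷ CM ratio = $4,351,000 × $364.59 / $151.50 = $10,470,832.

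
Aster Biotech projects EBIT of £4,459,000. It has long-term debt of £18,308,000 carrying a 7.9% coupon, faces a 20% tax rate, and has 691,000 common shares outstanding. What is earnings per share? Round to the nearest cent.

Interest = £1,446,332.00, so EBT = £4,459,000 − £1,446,332.00 = £3,012,668.00.
After tax at 20%: net income = £3,012,668.00 × 0.80 = £2,410,134.40.
EPS = £2,410,134.40 ÷ 691,000 = £3.49.

£3.49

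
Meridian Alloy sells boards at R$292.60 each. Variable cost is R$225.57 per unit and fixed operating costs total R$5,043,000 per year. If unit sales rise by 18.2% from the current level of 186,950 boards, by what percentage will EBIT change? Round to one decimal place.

+30.5%

Total contribution margin = 186,950 × R$67.03 = R$12,531,258.50.
EBIT = R$12,531,258.50 − R$5,043,000 = R$7,488,258.50.
Degree of operating leverage = R$12,531,258.50 / R$7,488,258.50 = 1.6735.
Operating income changes by 1.6735 × +18.2% = +30.5%.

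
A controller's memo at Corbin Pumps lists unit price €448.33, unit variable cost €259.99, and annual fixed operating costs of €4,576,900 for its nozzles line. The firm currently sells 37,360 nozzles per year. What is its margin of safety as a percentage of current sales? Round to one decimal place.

35.0%

Unit CM = price − variable cost = €448.33 − €259.99 = €188.34. Break-even units = €4,576,900 ÷ €188.34 = 24,301.26; break-even revenue = 24,301.26 × €448.33 = €10,894,985.54.
Actual sales revenue = 37,360 × €448.33 = €16,749,608.80.
Margin of safety = (€16,749,608.80 − €10,894,985.54) ÷ €16,749,608.80 = 35.0%.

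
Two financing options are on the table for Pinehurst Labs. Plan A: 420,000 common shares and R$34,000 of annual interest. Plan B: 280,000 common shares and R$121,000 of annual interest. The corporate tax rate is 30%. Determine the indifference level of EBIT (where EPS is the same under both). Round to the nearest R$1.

Set EPS_A = EPS_B: (EBIT − R$34,000)(1 − 0.30) ÷ 420,000 = (EBIT − R$121,000)(1 − 0.30) ÷ 280,000.
The (1 − t) factor cancels: (EBIT − 34,000) × 280,000 = (EBIT − 121,000) × 420,000.
EBIT × (420,000 − 280,000) = 121,000 × 420,000 − 34,000 × 280,000 = 41,300,000,000, so EBIT = 41,300,000,000 ÷ 140,000 = 295,000.00.

R$295,000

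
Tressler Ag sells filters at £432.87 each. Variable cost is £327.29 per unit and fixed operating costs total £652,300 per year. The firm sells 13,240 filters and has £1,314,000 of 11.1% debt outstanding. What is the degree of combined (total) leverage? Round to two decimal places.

2.33

At 13,240 units, contribution = 13,240 × £105.58 = £1,397,879.20.
Subtracting fixed costs: EBIT = £1,397,879.20 − £652,300 = £745,579.20. Interest = £145,854.00, so EBIT − I = £599,725.20.
DCL = contribution ÷ (EBIT − I) = £1,397,879.20 ÷ £599,725.20 = 2.3309.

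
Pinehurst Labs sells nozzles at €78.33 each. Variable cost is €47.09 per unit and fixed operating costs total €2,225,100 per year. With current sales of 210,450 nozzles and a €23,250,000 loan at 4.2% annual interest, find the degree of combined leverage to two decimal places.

1.95

Total contribution margin = 210,450 × €31.24 = €6,574,458.00.
Operating income = contribution − fixed costs = €6,574,458.00 − €2,225,100 = €4,349,358.00. Interest = €976,500.00.
DOL = €6,574,458.00 ÷ €4,349,358.00 = 1.5116; DFL = €4,349,358.00 ÷ €3,372,858.00 = 1.2895.
DCL = DOL × DFL = 1.5116 × 1.2895 = 1.9492.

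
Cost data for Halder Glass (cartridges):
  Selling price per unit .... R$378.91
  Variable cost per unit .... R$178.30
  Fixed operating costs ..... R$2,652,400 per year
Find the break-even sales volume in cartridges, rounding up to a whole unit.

Unit CM = price − variable cost = R$378.91 − R$178.30 = R$200.61.
Break-even Q = R$2,652,400 / R$200.61 = 13,221.67 → 13,222 cartridges.

13,222 cartridges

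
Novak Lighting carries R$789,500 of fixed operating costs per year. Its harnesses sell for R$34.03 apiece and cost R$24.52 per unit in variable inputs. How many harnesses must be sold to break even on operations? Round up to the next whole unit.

Contribution margin per unit = R$34.03 − R$24.52 = R$9.51.
Units to break even: R$789,500 ÷ R$9.51 = 83,017.88, rounded up to 83,018.

83,018 harnesses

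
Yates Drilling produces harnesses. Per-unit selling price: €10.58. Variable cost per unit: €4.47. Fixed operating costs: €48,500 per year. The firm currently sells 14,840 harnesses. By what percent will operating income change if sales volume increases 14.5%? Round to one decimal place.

At 14,840 units, contribution = 14,840 × €6.11 = €90,672.40.
EBIT = €90,672.40 − €48,500 = €42,172.40.
So DOL = total CM / EBIT = €90,672.40 / €42,172.40 = 2.1500.
%ΔEBIT = DOL × %ΔSales = 2.1500 × +14.5% = +31.2%.

+31.2%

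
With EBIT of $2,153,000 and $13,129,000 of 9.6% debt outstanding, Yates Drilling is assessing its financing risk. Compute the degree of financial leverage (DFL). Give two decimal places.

Annual interest charges come to $1,260,384.00.
DFL = EBIT ÷ (EBIT − I) = $2,153,000 ÷ ($2,153,000 − $1,260,384.00) = $2,153,000 ÷ $892,616.00 = 2.4120.

2.41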